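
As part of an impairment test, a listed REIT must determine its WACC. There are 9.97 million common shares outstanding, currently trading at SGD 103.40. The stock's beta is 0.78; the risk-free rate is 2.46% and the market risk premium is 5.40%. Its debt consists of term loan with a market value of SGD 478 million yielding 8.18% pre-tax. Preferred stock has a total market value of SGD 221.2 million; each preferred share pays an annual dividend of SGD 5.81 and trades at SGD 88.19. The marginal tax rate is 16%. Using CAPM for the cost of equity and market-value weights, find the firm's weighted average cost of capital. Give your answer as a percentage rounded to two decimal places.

Cost of equity via CAPM: Re = 2.46% + 0.78 × 5.4% = 6.6720%.
Cost of preferred: Rp = 5.81 / 88.19 = 6.5880%.
Market value of equity E = 103.4 × 9.97m = 1030.898m.
Total capital V = 1030.898 + 221.2 + 478 = 1730.098.
Equity: weight = 1030.898/1730.098 = 0.5959; cost = 6.672%.
Preferred: weight = 221.2/1730.098 = 0.1279; cost = 6.588%.
Term loan: weight = 478/1730.098 = 0.2763; after-tax cost = 8.18% × (1 − 16%) = 6.8712%.
WACC = 0.5959 × 6.6720% + 0.1279 × 6.5880% + 0.2763 × 6.8712% = 6.7163%.

6.72%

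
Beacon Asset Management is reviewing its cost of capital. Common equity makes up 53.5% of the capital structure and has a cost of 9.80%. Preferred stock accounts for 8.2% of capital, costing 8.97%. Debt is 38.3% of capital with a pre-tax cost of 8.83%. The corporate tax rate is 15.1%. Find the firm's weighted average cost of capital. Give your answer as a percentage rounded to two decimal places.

After-tax cost of debt = 8.83% × (1 − 15.1%) = 7.4967%.
WACC = 0.535 × 9.8000% + 0.082 × 8.9700% + 0.383 × 7.4967% = 8.8498%.

8.85%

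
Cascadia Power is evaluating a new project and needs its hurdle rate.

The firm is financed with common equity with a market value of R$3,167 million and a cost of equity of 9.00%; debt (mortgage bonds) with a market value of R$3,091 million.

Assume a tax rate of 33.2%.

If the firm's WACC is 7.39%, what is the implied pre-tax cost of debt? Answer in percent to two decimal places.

8.59%

Total capital V = 3167 + 3091 = 6258.
Equity weight = 3167/6258 = 0.5061.
Mortgage bonds weight = 3091/6258 = 0.4939.
Equity contribution = 0.5061 × 9% = 4.5547%.
Remaining for debt = 7.39% − 4.5547% = 2.8353%.
Rd × (1 − 33.2%) × 0.4939 = 2.8353%  ⇒  Rd = 8.5934%.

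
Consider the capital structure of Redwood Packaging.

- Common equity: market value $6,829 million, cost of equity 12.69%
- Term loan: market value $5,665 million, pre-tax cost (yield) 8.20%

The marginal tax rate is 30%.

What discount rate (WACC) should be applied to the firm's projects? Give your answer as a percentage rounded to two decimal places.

9.54%

Total capital V = 6829 + 5665 = 12494.
Equity: weight = 6829/12494 = 0.5466; cost = 12.69%.
Term loan: weight = 5665/12494 = 0.4534; after-tax cost = 8.2% × (1 − 30%) = 5.7400%.
WACC = 0.5466 × 12.6900% + 0.4534 × 5.7400% = 9.5387%.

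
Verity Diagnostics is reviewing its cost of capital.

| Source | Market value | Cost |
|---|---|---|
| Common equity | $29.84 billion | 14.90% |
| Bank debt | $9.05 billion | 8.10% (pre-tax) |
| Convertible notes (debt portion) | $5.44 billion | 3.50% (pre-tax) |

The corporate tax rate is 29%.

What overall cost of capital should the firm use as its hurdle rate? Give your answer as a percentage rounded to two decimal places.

11.51%

Total capital V = 29.84 + 9.05 + 5.44 = 44.33.
Equity: weight = 29.84/44.33 = 0.6731; cost = 14.9%.
Bank debt: weight = 9.05/44.33 = 0.2042; after-tax cost = 8.1% × (1 − 29%) = 5.7510%.
Convertible notes (debt portion): weight = 5.44/44.33 = 0.1227; after-tax cost = 3.5% × (1 − 29%) = 2.4850%.
WACC = 0.6731 × 14.9000% + 0.2042 × 5.7510% + 0.1227 × 2.4850% = 11.5087%.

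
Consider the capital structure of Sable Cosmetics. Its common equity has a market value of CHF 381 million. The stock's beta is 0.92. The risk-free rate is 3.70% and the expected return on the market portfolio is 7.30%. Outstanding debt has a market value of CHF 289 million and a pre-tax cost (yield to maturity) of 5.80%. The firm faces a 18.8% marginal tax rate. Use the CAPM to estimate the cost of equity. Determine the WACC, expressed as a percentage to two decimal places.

6.02%

Market risk premium = 7.3% − 3.7% = 3.6%.
Cost of equity via CAPM: Re = 3.7% + 0.92 × 3.6% = 7.0120%.
Total capital V = 381 + 289 = 670.
Equity: weight = 381/670 = 0.5687; cost = 7.012%.
Debt: weight = 289/670 = 0.4313; after-tax cost = 5.8% × (1 − 18.8%) = 4.7096%.
WACC = 0.5687 × 7.0120% + 0.4313 × 4.7096% = 6.0189%.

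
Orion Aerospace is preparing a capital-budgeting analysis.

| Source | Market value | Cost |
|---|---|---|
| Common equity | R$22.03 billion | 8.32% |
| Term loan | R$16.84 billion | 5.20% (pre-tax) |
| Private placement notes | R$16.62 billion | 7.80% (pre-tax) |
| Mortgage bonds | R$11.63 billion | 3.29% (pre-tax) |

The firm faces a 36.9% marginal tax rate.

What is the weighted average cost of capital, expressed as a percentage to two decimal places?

5.13%

Total capital V = 22.03 + 16.84 + 16.62 + 11.63 = 67.12.
Equity: weight = 22.03/67.12 = 0.3282; cost = 8.32%.
Term loan: weight = 16.84/67.12 = 0.2509; after-tax cost = 5.2% × (1 − 36.9%) = 3.2812%.
Private placement notes: weight = 16.62/67.12 = 0.2476; after-tax cost = 7.8% × (1 − 36.9%) = 4.9218%.
Mortgage bonds: weight = 11.63/67.12 = 0.1733; after-tax cost = 3.29% × (1 − 36.9%) = 2.0760%.
WACC = 0.3282 × 8.3200% + 0.2509 × 3.2812% + 0.2476 × 4.9218% + 0.1733 × 2.0760% = 5.1324%.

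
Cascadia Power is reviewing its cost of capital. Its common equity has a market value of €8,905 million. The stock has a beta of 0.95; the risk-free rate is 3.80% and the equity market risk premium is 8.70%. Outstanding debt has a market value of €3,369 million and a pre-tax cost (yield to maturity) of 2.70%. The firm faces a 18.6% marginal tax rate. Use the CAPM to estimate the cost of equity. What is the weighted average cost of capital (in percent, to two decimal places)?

9.36%

Cost of equity via CAPM: Re = 3.8% + 0.95 × 8.7% = 12.0650%.
Total capital V = 8905 + 3369 = 12274.
Equity: weight = 8905/12274 = 0.7255; cost = 12.065%.
Debt: weight = 3369/12274 = 0.2745; after-tax cost = 2.7% × (1 − 18.6%) = 2.1978%.
WACC = 0.7255 × 12.0650% + 0.2745 × 2.1978% = 9.3566%.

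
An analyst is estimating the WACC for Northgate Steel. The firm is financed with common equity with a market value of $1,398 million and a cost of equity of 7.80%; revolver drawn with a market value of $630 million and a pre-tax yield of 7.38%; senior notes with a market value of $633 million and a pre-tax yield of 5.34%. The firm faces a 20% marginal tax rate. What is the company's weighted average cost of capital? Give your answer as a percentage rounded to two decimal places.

6.51%

Total capital V = 1398 + 630 + 633 = 2661.
Equity: weight = 1398/2661 = 0.5254; cost = 7.8%.
Revolver drawn: weight = 630/2661 = 0.2368; after-tax cost = 7.38% × (1 − 20%) = 5.9040%.
Senior notes: weight = 633/2661 = 0.2379; after-tax cost = 5.34% × (1 − 20%) = 4.2720%.
WACC = 0.5254 × 7.8000% + 0.2368 × 5.9040% + 0.2379 × 4.2720% = 6.5119%.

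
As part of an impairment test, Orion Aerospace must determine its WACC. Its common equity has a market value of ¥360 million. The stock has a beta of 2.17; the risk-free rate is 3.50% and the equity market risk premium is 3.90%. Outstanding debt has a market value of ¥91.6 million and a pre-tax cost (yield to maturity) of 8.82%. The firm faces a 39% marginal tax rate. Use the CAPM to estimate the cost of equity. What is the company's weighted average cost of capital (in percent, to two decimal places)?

10.63%

Cost of equity via CAPM: Re = 3.5% + 2.17 × 3.9% = 11.9630%.
Total capital V = 360 + 91.6 = 451.6.
Equity: weight = 360/451.6 = 0.7972; cost = 11.963%.
Debt: weight = 91.6/451.6 = 0.2028; after-tax cost = 8.82% × (1 − 39%) = 5.3802%.
WACC = 0.7972 × 11.9630% + 0.2028 × 5.3802% = 10.6278%.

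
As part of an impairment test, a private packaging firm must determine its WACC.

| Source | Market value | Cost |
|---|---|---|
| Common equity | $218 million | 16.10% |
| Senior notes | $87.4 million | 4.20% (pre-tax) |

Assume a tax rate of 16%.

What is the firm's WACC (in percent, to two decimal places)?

12.50%

Total capital V = 218 + 87.4 = 305.4.
Equity: weight = 218/305.4 = 0.7138; cost = 16.1%.
Senior notes: weight = 87.4/305.4 = 0.2862; after-tax cost = 4.2% × (1 − 16%) = 3.5280%.
WACC = 0.7138 × 16.1000% + 0.2862 × 3.5280% = 12.5021%.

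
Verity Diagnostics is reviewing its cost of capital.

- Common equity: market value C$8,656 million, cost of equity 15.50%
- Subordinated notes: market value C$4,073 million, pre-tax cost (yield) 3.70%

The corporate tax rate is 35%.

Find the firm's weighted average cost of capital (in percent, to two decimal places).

Total capital V = 8656 + 4073 = 12729.
Equity: weight = 8656/12729 = 0.6800; cost = 15.5%.
Subordinated notes: weight = 4073/12729 = 0.3200; after-tax cost = 3.7% × (1 − 35%) = 2.4050%.
WACC = 0.6800 × 15.5000% + 0.3200 × 2.4050% = 11.3099%.

11.31%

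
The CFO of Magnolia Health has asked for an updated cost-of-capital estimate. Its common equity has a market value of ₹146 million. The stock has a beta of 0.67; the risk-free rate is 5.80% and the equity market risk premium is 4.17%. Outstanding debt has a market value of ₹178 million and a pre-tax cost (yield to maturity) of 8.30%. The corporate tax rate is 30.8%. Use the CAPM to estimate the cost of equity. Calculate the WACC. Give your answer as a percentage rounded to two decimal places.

7.03%

Cost of equity via CAPM: Re = 5.8% + 0.67 × 4.17% = 8.5939%.
Total capital V = 146 + 178 = 324.
Equity: weight = 146/324 = 0.4506; cost = 8.5939%.
Debt: weight = 178/324 = 0.5494; after-tax cost = 8.3% × (1 − 30.8%) = 5.7436%.
WACC = 0.4506 × 8.5939% + 0.5494 × 5.7436% = 7.0280%.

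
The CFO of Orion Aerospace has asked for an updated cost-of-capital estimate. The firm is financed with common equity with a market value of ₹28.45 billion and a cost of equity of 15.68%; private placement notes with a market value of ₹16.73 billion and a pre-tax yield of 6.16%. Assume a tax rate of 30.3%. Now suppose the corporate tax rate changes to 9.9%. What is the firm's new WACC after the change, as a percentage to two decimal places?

11.93%

After the change:
Total capital V = 28.45 + 16.73 = 45.18.
Equity: weight = 28.45/45.18 = 0.6297; cost = 15.68%.
Private placement notes: weight = 16.73/45.18 = 0.3703; after-tax cost = 6.16% × (1 − 9.9%) = 5.5502%.
WACC = 0.6297 × 15.6800% + 0.3703 × 5.5502% = 11.9290%.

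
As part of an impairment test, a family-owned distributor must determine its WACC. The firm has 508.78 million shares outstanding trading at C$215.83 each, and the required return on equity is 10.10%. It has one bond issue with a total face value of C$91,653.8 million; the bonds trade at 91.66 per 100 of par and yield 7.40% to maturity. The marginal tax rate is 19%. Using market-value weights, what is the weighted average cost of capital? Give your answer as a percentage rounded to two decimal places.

8.32%

Market value of equity E = 215.83 × 508.78m = 109809.9874m. Market value of debt D = 91653.8m × 91.66/100 = 84009.87308m.
Total capital V = 109809.9874 + 84009.87308 = 193819.86048.
Equity: weight = 109809.9874/193819.86048 = 0.5666; cost = 10.1%.
Bonds outstanding: weight = 84009.87308/193819.86048 = 0.4334; after-tax cost = 7.4% × (1 − 19%) = 5.9940%.
WACC = 0.5666 × 10.1000% + 0.4334 × 5.9940% = 8.3203%.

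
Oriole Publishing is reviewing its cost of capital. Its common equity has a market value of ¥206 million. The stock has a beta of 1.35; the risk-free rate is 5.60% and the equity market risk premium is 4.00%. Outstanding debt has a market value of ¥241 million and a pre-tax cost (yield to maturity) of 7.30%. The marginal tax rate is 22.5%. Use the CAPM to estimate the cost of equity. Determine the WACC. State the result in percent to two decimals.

8.12%

Cost of equity via CAPM: Re = 5.6% + 1.35 × 4.0% = 11.0000%.
Total capital V = 206 + 241 = 447.
Equity: weight = 206/447 = 0.4609; cost = 11%.
Debt: weight = 241/447 = 0.5391; after-tax cost = 7.3% × (1 − 22.5%) = 5.6575%.
WACC = 0.4609 × 11.0000% + 0.5391 × 5.6575% = 8.1196%.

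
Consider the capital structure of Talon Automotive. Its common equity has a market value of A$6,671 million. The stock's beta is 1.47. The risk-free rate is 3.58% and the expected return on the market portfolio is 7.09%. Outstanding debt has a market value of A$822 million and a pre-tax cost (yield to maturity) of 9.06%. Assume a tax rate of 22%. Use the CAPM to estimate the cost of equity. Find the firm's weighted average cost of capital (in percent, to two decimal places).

Market risk premium = 7.09% − 3.58% = 3.51%.
Cost of equity via CAPM: Re = 3.58% + 1.47 × 3.51% = 8.7397%.
Total capital V = 6671 + 822 = 7493.
Equity: weight = 6671/7493 = 0.8903; cost = 8.7397%.
Debt: weight = 822/7493 = 0.1097; after-tax cost = 9.06% × (1 − 22%) = 7.0668%.
WACC = 0.8903 × 8.7397% + 0.1097 × 7.0668% = 8.5562%.

8.56%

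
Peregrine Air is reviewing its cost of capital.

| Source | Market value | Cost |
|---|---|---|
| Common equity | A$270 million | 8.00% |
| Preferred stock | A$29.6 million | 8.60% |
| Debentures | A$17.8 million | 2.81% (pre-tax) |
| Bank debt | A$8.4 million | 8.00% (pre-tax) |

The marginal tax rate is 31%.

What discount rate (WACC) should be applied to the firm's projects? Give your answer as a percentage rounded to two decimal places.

Total capital V = 270 + 29.6 + 17.8 + 8.4 = 325.8.
Equity: weight = 270/325.8 = 0.8287; cost = 8%.
Preferred: weight = 29.6/325.8 = 0.0909; cost = 8.6%.
Debentures: weight = 17.8/325.8 = 0.0546; after-tax cost = 2.81% × (1 − 31%) = 1.9389%.
Bank debt: weight = 8.4/325.8 = 0.0258; after-tax cost = 8% × (1 − 31%) = 5.5200%.
WACC = 0.8287 × 8.0000% + 0.0909 × 8.6000% + 0.0546 × 1.9389% + 0.0258 × 5.5200% = 7.6594%.

7.66%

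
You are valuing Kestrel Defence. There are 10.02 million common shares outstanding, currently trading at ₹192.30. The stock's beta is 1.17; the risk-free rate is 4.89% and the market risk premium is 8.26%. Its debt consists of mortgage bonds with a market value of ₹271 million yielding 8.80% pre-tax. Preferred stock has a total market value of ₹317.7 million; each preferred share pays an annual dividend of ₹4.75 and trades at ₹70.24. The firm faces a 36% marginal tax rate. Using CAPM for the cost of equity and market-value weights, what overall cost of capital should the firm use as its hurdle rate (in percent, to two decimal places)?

Cost of equity via CAPM: Re = 4.89% + 1.17 × 8.26% = 14.5542%.
Cost of preferred: Rp = 4.75 / 70.24 = 6.7625%.
Market value of equity E = 192.3 × 10.02m = 1926.846m.
Total capital V = 1926.846 + 317.7 + 271 = 2515.546.
Equity: weight = 1926.846/2515.546 = 0.7660; cost = 14.5542%.
Preferred: weight = 317.7/2515.546 = 0.1263; cost = 6.7625%.
Mortgage bonds: weight = 271/2515.546 = 0.1077; after-tax cost = 8.8% × (1 − 36%) = 5.6320%.
WACC = 0.7660 × 14.5542% + 0.1263 × 6.7625% + 0.1077 × 5.6320% = 12.6090%.

12.61%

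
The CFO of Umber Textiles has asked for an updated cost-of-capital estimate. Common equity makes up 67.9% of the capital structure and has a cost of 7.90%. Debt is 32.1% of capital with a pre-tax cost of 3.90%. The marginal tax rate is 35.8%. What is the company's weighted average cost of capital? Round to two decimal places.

After-tax cost of debt = 3.9% × (1 − 35.8%) = 2.5038%.
WACC = 0.679 × 7.9000% + 0.321 × 2.5038% = 6.1678%.

6.17%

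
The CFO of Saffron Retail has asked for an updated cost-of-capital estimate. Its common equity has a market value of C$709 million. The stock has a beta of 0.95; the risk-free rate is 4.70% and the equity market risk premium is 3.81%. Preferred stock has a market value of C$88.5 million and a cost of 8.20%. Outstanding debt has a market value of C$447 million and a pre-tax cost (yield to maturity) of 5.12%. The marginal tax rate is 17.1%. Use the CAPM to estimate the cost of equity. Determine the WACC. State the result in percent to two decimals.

6.85%

Cost of equity via CAPM: Re = 4.7% + 0.95 × 3.81% = 8.3195%.
Total capital V = 709 + 88.5 + 447 = 1244.5.
Equity: weight = 709/1244.5 = 0.5697; cost = 8.3195%.
Preferred: weight = 88.5/1244.5 = 0.0711; cost = 8.2%.
Debt: weight = 447/1244.5 = 0.3592; after-tax cost = 5.12% × (1 − 17.1%) = 4.2445%.
WACC = 0.5697 × 8.3195% + 0.0711 × 8.2000% + 0.3592 × 4.2445% = 6.8473%.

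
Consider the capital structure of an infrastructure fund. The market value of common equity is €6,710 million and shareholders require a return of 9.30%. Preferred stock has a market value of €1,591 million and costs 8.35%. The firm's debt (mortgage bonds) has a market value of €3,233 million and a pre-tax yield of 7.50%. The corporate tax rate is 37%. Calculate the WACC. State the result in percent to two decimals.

7.89%

Total capital V = 6710 + 1591 + 3233 = 11534.
Equity: weight = 6710/11534 = 0.5818; cost = 9.3%.
Preferred: weight = 1591/11534 = 0.1379; cost = 8.35%.
Mortgage bonds: weight = 3233/11534 = 0.2803; after-tax cost = 7.5% × (1 − 37%) = 4.7250%.
WACC = 0.5818 × 9.3000% + 0.1379 × 8.3500% + 0.2803 × 4.7250% = 7.8866%.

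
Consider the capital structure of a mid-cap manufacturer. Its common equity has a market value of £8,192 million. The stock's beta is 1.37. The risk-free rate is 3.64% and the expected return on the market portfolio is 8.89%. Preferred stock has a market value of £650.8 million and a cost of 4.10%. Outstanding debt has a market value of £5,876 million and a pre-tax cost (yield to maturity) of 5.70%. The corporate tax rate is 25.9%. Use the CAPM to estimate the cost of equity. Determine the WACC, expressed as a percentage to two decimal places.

7.90%

Market risk premium = 8.89% − 3.64% = 5.25%.
Cost of equity via CAPM: Re = 3.64% + 1.37 × 5.25% = 10.8325%.
Total capital V = 8192 + 650.8 + 5876 = 14718.8.
Equity: weight = 8192/14718.8 = 0.5566; cost = 10.8325%.
Preferred: weight = 650.8/14718.8 = 0.0442; cost = 4.1%.
Debt: weight = 5876/14718.8 = 0.3992; after-tax cost = 5.7% × (1 − 25.9%) = 4.2237%.
WACC = 0.5566 × 10.8325% + 0.0442 × 4.1000% + 0.3992 × 4.2237% = 7.8965%.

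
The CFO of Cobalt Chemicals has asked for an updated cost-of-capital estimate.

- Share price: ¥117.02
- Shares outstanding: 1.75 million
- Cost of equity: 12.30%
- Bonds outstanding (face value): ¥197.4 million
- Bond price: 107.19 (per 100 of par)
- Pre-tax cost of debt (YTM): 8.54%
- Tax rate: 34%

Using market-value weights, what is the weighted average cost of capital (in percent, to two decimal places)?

Market value of equity E = 117.02 × 1.75m = 204.785m. Market value of debt D = 197.4m × 107.19/100 = 211.59306m.
Total capital V = 204.785 + 211.59306 = 416.37806.
Equity: weight = 204.785/416.37806 = 0.4918; cost = 12.3%.
Bonds outstanding: weight = 211.59306/416.37806 = 0.5082; after-tax cost = 8.54% × (1 − 34%) = 5.6364%.
WACC = 0.4918 × 12.3000% + 0.5082 × 5.6364% = 8.9137%.

8.91%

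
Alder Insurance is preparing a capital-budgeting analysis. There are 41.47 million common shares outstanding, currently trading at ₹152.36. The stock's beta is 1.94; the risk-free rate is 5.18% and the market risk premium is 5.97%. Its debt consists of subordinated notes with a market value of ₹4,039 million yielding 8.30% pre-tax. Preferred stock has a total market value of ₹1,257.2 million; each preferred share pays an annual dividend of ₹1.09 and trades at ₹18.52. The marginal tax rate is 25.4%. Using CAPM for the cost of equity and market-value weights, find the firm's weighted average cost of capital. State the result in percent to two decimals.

11.91%

Cost of equity via CAPM: Re = 5.18% + 1.94 × 5.97% = 16.7618%.
Cost of preferred: Rp = 1.09 / 18.52 = 5.8855%.
Market value of equity E = 152.36 × 41.47m = 6318.3692m.
Total capital V = 6318.3692 + 1257.2 + 4039 = 11614.5692.
Equity: weight = 6318.3692/11614.5692 = 0.5440; cost = 16.7618%.
Preferred: weight = 1257.2/11614.5692 = 0.1082; cost = 5.8855%.
Subordinated notes: weight = 4039/11614.5692 = 0.3478; after-tax cost = 8.3% × (1 − 25.4%) = 6.1918%.
WACC = 0.5440 × 16.7618% + 0.1082 × 5.8855% + 0.3478 × 6.1918% = 11.9088%.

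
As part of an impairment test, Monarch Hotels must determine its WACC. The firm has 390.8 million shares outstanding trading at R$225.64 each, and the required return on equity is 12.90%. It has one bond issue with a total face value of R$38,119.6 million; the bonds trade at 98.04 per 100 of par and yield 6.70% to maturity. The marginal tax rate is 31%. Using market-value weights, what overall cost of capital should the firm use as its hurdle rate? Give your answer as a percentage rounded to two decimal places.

Market value of equity E = 225.64 × 390.8m = 88180.112m. Market value of debt D = 38119.6m × 98.04/100 = 37372.45584m.
Total capital V = 88180.112 + 37372.45584 = 125552.56784.
Equity: weight = 88180.112/125552.56784 = 0.7023; cost = 12.9%.
Bonds outstanding: weight = 37372.45584/125552.56784 = 0.2977; after-tax cost = 6.7% × (1 − 31%) = 4.6230%.
WACC = 0.7023 × 12.9000% + 0.2977 × 4.6230% = 10.4362%.

10.44%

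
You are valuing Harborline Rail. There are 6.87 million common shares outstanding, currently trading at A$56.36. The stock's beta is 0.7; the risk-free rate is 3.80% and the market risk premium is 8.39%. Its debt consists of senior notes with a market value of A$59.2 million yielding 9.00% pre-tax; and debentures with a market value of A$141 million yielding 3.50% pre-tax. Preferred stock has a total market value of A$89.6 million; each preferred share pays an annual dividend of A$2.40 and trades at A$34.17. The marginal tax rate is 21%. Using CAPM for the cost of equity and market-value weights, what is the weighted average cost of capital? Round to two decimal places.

Cost of equity via CAPM: Re = 3.8% + 0.7 × 8.39% = 9.6730%.
Cost of preferred: Rp = 2.4 / 34.17 = 7.0237%.
Market value of equity E = 56.36 × 6.87m = 387.1932m.
Total capital V = 387.1932 + 89.6 + 59.2 + 141 = 676.9932.
Equity: weight = 387.1932/676.9932 = 0.5719; cost = 9.673%.
Preferred: weight = 89.6/676.9932 = 0.1323; cost = 7.0237%.
Senior notes: weight = 59.2/676.9932 = 0.0874; after-tax cost = 9% × (1 − 21%) = 7.1100%.
Debentures: weight = 141/676.9932 = 0.2083; after-tax cost = 3.5% × (1 − 21%) = 2.7650%.
WACC = 0.5719 × 9.6730% + 0.1323 × 7.0237% + 0.0874 × 7.1100% + 0.2083 × 2.7650% = 7.6595%.

7.66%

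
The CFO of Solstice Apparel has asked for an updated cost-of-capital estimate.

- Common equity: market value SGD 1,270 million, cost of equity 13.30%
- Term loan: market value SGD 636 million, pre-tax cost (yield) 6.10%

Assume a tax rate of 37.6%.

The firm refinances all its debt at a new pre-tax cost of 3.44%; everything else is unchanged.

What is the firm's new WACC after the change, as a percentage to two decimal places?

9.58%

After the change:
Total capital V = 1270 + 636 = 1906.
Equity: weight = 1270/1906 = 0.6663; cost = 13.3%.
Term loan: weight = 636/1906 = 0.3337; after-tax cost = 3.44% × (1 − 37.6%) = 2.1466%.
WACC = 0.6663 × 13.3000% + 0.3337 × 2.1466% = 9.5783%.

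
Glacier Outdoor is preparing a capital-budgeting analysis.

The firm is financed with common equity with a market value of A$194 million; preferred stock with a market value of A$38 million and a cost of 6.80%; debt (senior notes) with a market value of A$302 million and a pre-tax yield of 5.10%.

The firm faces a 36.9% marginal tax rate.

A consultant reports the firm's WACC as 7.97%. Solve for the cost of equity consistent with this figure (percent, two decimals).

15.60%

Total capital V = 194 + 38 + 302 = 534.
Equity weight = 194/534 = 0.3633.
Preferred weight = 38/534 = 0.0712.
Senior notes weight = 302/534 = 0.5655.
Debt contribution = 0.5655 × 5.1% × (1 − 36.9%) = 1.8200%.
Preferred contribution = 0.0712 × 6.8% = 0.4839%.
Required equity contribution = 7.97% − 2.3039% = 5.6661%.
Re = 5.6661% / 0.3633 = 15.5965%.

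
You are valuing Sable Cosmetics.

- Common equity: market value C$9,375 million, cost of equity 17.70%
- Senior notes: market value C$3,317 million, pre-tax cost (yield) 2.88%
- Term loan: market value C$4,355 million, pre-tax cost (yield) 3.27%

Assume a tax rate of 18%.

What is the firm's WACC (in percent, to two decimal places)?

10.88%

Total capital V = 9375 + 3317 + 4355 = 17047.
Equity: weight = 9375/17047 = 0.5500; cost = 17.7%.
Senior notes: weight = 3317/17047 = 0.1946; after-tax cost = 2.88% × (1 − 18%) = 2.3616%.
Term loan: weight = 4355/17047 = 0.2555; after-tax cost = 3.27% × (1 − 18%) = 2.6814%.
WACC = 0.5500 × 17.7000% + 0.1946 × 2.3616% + 0.2555 × 2.6814% = 10.8787%.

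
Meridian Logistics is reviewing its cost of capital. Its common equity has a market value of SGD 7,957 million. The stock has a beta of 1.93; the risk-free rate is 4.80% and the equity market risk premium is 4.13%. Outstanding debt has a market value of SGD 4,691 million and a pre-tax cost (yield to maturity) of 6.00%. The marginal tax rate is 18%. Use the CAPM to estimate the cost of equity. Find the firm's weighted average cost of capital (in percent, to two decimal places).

9.86%

Cost of equity via CAPM: Re = 4.8% + 1.93 × 4.13% = 12.7709%.
Total capital V = 7957 + 4691 = 12648.
Equity: weight = 7957/12648 = 0.6291; cost = 12.7709%.
Debt: weight = 4691/12648 = 0.3709; after-tax cost = 6% × (1 − 18%) = 4.9200%.
WACC = 0.6291 × 12.7709% + 0.3709 × 4.9200% = 9.8591%.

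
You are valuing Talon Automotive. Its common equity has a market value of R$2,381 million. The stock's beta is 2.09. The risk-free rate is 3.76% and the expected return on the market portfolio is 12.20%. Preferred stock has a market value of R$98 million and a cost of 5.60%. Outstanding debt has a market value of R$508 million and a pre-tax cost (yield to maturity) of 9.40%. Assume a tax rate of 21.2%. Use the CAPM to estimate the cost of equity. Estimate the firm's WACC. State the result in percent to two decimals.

18.50%

Market risk premium = 12.2% − 3.76% = 8.44%.
Cost of equity via CAPM: Re = 3.76% + 2.09 × 8.44% = 21.3996%.
Total capital V = 2381 + 98 + 508 = 2987.
Equity: weight = 2381/2987 = 0.7971; cost = 21.3996%.
Preferred: weight = 98/2987 = 0.0328; cost = 5.6%.
Debt: weight = 508/2987 = 0.1701; after-tax cost = 9.4% × (1 − 21.2%) = 7.4072%.
WACC = 0.7971 × 21.3996% + 0.0328 × 5.6000% + 0.1701 × 7.4072% = 18.5015%.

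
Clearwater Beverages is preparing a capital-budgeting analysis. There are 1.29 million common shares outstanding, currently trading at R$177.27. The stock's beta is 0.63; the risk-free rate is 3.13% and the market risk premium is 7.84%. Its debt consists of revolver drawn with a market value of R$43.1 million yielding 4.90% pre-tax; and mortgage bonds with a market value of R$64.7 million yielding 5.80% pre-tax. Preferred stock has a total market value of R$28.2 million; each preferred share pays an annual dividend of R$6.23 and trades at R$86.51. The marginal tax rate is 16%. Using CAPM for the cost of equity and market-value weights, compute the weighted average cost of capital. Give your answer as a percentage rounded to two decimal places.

Cost of equity via CAPM: Re = 3.13% + 0.63 × 7.84% = 8.0692%.
Cost of preferred: Rp = 6.23 / 86.51 = 7.2015%.
Market value of equity E = 177.27 × 1.29m = 228.6783m.
Total capital V = 228.6783 + 28.2 + 43.1 + 64.7 = 364.6783.
Equity: weight = 228.6783/364.6783 = 0.6271; cost = 8.0692%.
Preferred: weight = 28.2/364.6783 = 0.0773; cost = 7.2015%.
Revolver drawn: weight = 43.1/364.6783 = 0.1182; after-tax cost = 4.9% × (1 − 16%) = 4.1160%.
Mortgage bonds: weight = 64.7/364.6783 = 0.1774; after-tax cost = 5.8% × (1 − 16%) = 4.8720%.
WACC = 0.6271 × 8.0692% + 0.0773 × 7.2015% + 0.1182 × 4.1160% + 0.1774 × 4.8720% = 6.9677%.

6.97%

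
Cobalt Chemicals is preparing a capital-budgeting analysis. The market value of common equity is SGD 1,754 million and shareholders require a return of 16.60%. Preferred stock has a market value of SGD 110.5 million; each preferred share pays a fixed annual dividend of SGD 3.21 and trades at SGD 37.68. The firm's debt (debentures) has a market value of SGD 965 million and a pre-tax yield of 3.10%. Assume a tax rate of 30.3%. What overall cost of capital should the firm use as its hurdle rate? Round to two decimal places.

Cost of preferred: Rp = 3.21 / 37.68 = 8.5191%.
Total capital V = 1754 + 110.5 + 965 = 2829.5.
Equity: weight = 1754/2829.5 = 0.6199; cost = 16.6%.
Preferred: weight = 110.5/2829.5 = 0.0391; cost = 8.5191%.
Debentures: weight = 965/2829.5 = 0.3410; after-tax cost = 3.1% × (1 − 30.3%) = 2.1607%.
WACC = 0.6199 × 16.6000% + 0.0391 × 8.5191% + 0.3410 × 2.1607% = 11.3599%.

11.36%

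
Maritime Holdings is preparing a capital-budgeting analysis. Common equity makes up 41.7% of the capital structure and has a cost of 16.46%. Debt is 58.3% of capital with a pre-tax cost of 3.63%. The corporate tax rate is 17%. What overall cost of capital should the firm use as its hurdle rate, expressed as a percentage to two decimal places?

8.62%

After-tax cost of debt = 3.63% × (1 − 17%) = 3.0129%.
WACC = 0.417 × 16.4600% + 0.583 × 3.0129% = 8.6203%.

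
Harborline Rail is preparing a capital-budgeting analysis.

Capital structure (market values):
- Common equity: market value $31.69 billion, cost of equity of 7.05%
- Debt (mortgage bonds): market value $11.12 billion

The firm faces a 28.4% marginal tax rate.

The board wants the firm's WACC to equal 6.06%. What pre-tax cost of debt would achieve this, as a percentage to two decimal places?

4.52%

Total capital V = 31.69 + 11.12 = 42.81.
Equity weight = 31.69/42.81 = 0.7402.
Mortgage bonds weight = 11.12/42.81 = 0.2598.
Equity contribution = 0.7402 × 7.05% = 5.2187%.
Remaining for debt = 6.06% − 5.2187% = 0.8413%.
Rd × (1 − 28.4%) × 0.2598 = 0.8413%  ⇒  Rd = 4.5233%.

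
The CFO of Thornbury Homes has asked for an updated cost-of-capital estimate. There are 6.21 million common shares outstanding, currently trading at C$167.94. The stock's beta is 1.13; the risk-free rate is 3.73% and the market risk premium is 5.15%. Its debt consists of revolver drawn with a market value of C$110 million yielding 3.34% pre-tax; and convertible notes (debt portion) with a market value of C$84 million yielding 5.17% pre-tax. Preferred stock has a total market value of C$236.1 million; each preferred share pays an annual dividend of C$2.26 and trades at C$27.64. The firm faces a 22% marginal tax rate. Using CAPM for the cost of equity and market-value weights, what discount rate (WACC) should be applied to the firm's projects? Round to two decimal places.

8.50%

Cost of equity via CAPM: Re = 3.73% + 1.13 × 5.15% = 9.5495%.
Cost of preferred: Rp = 2.26 / 27.64 = 8.1766%.
Market value of equity E = 167.94 × 6.21m = 1042.9074m.
Total capital V = 1042.9074 + 236.1 + 110 + 84 = 1473.0074.
Equity: weight = 1042.9074/1473.0074 = 0.7080; cost = 9.5495%.
Preferred: weight = 236.1/1473.0074 = 0.1603; cost = 8.1766%.
Revolver drawn: weight = 110/1473.0074 = 0.0747; after-tax cost = 3.34% × (1 − 22%) = 2.6052%.
Convertible notes (debt portion): weight = 84/1473.0074 = 0.0570; after-tax cost = 5.17% × (1 − 22%) = 4.0326%.
WACC = 0.7080 × 9.5495% + 0.1603 × 8.1766% + 0.0747 × 2.6052% + 0.0570 × 4.0326% = 8.4963%.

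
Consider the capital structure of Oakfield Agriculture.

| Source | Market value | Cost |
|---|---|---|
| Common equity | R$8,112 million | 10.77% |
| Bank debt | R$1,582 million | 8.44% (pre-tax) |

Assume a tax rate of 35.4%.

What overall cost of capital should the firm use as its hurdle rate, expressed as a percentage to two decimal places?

Total capital V = 8112 + 1582 = 9694.
Equity: weight = 8112/9694 = 0.8368; cost = 10.77%.
Bank debt: weight = 1582/9694 = 0.1632; after-tax cost = 8.44% × (1 − 35.4%) = 5.4522%.
WACC = 0.8368 × 10.7700% + 0.1632 × 5.4522% = 9.9022%.

9.90%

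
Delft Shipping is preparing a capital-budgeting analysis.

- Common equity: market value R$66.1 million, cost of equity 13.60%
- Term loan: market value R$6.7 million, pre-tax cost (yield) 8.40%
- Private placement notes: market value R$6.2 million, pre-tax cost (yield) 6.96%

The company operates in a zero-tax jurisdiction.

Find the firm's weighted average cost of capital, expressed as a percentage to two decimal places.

Total capital V = 66.1 + 6.7 + 6.2 = 79.
Equity: weight = 66.1/79 = 0.8367; cost = 13.6%.
Term loan: weight = 6.7/79 = 0.0848; after-tax cost = 8.4% × (1 − 0%) = 8.4000%.
Private placement notes: weight = 6.2/79 = 0.0785; after-tax cost = 6.96% × (1 − 0%) = 6.9600%.
WACC = 0.8367 × 13.6000% + 0.0848 × 8.4000% + 0.0785 × 6.9600% = 12.6379%.

12.64%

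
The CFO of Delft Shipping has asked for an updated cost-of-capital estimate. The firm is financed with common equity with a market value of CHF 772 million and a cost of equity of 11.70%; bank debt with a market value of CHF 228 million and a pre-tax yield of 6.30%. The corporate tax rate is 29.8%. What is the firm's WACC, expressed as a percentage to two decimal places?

Total capital V = 772 + 228 = 1000.
Equity: weight = 772/1000 = 0.7720; cost = 11.7%.
Bank debt: weight = 228/1000 = 0.2280; after-tax cost = 6.3% × (1 − 29.8%) = 4.4226%.
WACC = 0.7720 × 11.7000% + 0.2280 × 4.4226% = 10.0408%.

10.04%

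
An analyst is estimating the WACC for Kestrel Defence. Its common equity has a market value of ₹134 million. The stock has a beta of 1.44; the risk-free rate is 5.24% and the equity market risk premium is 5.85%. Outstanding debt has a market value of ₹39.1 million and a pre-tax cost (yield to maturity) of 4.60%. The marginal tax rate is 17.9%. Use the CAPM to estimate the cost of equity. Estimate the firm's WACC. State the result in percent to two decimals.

11.43%

Cost of equity via CAPM: Re = 5.24% + 1.44 × 5.85% = 13.6640%.
Total capital V = 134 + 39.1 = 173.1.
Equity: weight = 134/173.1 = 0.7741; cost = 13.664%.
Debt: weight = 39.1/173.1 = 0.2259; after-tax cost = 4.6% × (1 − 17.9%) = 3.7766%.
WACC = 0.7741 × 13.6640% + 0.2259 × 3.7766% = 11.4306%.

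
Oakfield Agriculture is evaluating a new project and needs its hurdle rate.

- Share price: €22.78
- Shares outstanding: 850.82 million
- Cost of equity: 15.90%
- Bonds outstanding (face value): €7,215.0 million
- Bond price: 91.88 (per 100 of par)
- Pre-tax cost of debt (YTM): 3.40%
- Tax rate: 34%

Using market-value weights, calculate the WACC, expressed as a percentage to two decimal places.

12.42%

Market value of equity E = 22.78 × 850.82m = 19381.6796m. Market value of debt D = 7215m × 91.88/100 = 6629.142m.
Total capital V = 19381.6796 + 6629.142 = 26010.8216.
Equity: weight = 19381.6796/26010.8216 = 0.7451; cost = 15.9%.
Bonds outstanding: weight = 6629.142/26010.8216 = 0.2549; after-tax cost = 3.4% × (1 − 34%) = 2.2440%.
WACC = 0.7451 × 15.9000% + 0.2549 × 2.2440% = 12.4196%.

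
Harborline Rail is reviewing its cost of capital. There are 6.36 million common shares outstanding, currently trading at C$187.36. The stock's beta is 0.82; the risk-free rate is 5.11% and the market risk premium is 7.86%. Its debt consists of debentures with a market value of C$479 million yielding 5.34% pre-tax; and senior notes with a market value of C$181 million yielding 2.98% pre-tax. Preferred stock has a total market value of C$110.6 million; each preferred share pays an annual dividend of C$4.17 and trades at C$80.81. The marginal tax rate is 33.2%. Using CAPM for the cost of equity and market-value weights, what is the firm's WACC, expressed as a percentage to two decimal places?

Cost of equity via CAPM: Re = 5.11% + 0.82 × 7.86% = 11.5552%.
Cost of preferred: Rp = 4.17 / 80.81 = 5.1603%.
Market value of equity E = 187.36 × 6.36m = 1191.6096m.
Total capital V = 1191.6096 + 110.6 + 479 + 181 = 1962.2096.
Equity: weight = 1191.6096/1962.2096 = 0.6073; cost = 11.5552%.
Preferred: weight = 110.6/1962.2096 = 0.0564; cost = 5.1603%.
Debentures: weight = 479/1962.2096 = 0.2441; after-tax cost = 5.34% × (1 − 33.2%) = 3.5671%.
Senior notes: weight = 181/1962.2096 = 0.0922; after-tax cost = 2.98% × (1 − 33.2%) = 1.9906%.
WACC = 0.6073 × 11.5552% + 0.0564 × 5.1603% + 0.2441 × 3.5671% + 0.0922 × 1.9906% = 8.3625%.

8.36%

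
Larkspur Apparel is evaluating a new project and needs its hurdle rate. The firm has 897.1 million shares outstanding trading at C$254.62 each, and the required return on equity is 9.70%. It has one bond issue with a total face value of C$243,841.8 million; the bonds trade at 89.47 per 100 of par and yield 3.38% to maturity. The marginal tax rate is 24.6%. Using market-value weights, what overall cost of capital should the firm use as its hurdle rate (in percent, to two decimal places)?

Market value of equity E = 254.62 × 897.1m = 228419.602m. Market value of debt D = 243841.8m × 89.47/100 = 218165.25846m.
Total capital V = 228419.602 + 218165.25846 = 446584.86046.
Equity: weight = 228419.602/446584.86046 = 0.5115; cost = 9.7%.
Bonds outstanding: weight = 218165.25846/446584.86046 = 0.4885; after-tax cost = 3.38% × (1 − 24.6%) = 2.5485%.
WACC = 0.5115 × 9.7000% + 0.4885 × 2.5485% = 6.2064%.

6.21%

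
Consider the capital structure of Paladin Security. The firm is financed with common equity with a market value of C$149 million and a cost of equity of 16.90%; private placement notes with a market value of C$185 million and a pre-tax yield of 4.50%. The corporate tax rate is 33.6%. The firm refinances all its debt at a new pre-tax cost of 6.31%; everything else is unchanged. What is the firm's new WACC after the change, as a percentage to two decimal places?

9.86%

After the change:
Total capital V = 149 + 185 = 334.
Equity: weight = 149/334 = 0.4461; cost = 16.9%.
Private placement notes: weight = 185/334 = 0.5539; after-tax cost = 6.31% × (1 − 33.6%) = 4.1898%.
WACC = 0.4461 × 16.9000% + 0.5539 × 4.1898% = 9.8599%.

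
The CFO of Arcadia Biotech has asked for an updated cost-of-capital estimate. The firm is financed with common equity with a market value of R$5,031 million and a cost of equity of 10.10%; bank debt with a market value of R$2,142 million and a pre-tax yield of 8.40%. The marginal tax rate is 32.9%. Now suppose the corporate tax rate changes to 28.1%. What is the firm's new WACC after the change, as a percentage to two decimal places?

After the change:
Total capital V = 5031 + 2142 = 7173.
Equity: weight = 5031/7173 = 0.7014; cost = 10.1%.
Bank debt: weight = 2142/7173 = 0.2986; after-tax cost = 8.4% × (1 − 28.1%) = 6.0396%.
WACC = 0.7014 × 10.1000% + 0.2986 × 6.0396% = 8.8875%.

8.89%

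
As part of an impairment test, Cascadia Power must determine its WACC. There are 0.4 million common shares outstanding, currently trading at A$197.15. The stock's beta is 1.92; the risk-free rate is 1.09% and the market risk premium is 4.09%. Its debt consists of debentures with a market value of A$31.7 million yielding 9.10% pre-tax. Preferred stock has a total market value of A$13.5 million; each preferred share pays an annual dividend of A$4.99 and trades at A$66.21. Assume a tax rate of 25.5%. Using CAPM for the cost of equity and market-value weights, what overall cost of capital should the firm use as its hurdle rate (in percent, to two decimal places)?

8.24%

Cost of equity via CAPM: Re = 1.09% + 1.92 × 4.09% = 8.9428%.
Cost of preferred: Rp = 4.99 / 66.21 = 7.5366%.
Market value of equity E = 197.15 × 0.4m = 78.86m.
Total capital V = 78.86 + 13.5 + 31.7 = 124.06.
Equity: weight = 78.86/124.06 = 0.6357; cost = 8.9428%.
Preferred: weight = 13.5/124.06 = 0.1088; cost = 7.5366%.
Debentures: weight = 31.7/124.06 = 0.2555; after-tax cost = 9.1% × (1 − 25.5%) = 6.7795%.
WACC = 0.6357 × 8.9428% + 0.1088 × 7.5366% + 0.2555 × 6.7795% = 8.2370%.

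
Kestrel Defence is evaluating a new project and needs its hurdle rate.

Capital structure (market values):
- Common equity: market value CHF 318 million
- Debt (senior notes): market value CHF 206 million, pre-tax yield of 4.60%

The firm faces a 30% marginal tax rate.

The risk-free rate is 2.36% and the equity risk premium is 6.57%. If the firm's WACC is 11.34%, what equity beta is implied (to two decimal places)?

2.17

Total capital V = 318 + 206 = 524.
Equity weight = 318/524 = 0.6069.
Senior notes weight = 206/524 = 0.3931.
Debt contribution = 0.3931 × 4.6% × (1 − 30%) = 1.2659%.
Required equity contribution = 11.34% − 1.2659% = 10.0741%  ⇒  Re = 16.6001%.
CAPM: 16.6001% = 2.36% + β × 6.57%  ⇒  β = 2.1674.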